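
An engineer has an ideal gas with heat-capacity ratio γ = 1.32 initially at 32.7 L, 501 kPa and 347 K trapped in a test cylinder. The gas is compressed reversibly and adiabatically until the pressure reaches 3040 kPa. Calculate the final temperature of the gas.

537 K

Adiabatic: T₂/T₁ = (P₂/P₁)^((γ−1)/γ) ⇒ T₂ = 347×(6.07)^0.242 = 537 K; V₂ = 8.34 L.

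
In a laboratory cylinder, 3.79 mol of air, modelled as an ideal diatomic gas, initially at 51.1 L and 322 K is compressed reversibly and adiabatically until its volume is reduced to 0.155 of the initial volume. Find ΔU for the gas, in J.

28100 J

P₁ = nRT₁/V₁ = 3.79×8.314×322/51.1 = 199 kPa.
Adiabatic: TV^(γ−1) = const ⇒ T₂ = 322×(6.45)^0.400 = 679 K; PV^γ = const ⇒ P₂ = 2700 kPa.
For an ideal gas ΔU = nCvΔT with Cv = (5/2)R = 20.8 J/(mol·K).
ΔU = 3.79×20.8×(679−322) = 28100 J.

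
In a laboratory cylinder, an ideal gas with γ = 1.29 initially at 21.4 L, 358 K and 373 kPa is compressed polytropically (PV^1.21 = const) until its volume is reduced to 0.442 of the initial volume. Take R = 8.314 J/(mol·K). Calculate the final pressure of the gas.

1000 kPa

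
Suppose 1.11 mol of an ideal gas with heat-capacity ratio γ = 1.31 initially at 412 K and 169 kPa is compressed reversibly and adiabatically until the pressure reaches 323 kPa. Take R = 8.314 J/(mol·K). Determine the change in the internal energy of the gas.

2030 J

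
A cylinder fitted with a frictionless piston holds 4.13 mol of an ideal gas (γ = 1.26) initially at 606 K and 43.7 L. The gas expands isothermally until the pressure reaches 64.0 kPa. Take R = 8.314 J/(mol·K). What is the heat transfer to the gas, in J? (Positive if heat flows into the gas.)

41800 J

P₁ = nRT₁/V₁ = 4.13×8.314×606/43.7 = 476 kPa.
Isothermal: T stays 606 K; PV = const ⇒ V₂ = 325 L, P₂ = 64.0 kPa.
ΔU = 0 (ideal gas, T constant).
W = nRT ln(V₂/V₁) = 4.13×8.314×606×ln(7.44) = 41800 J.
Q = ΔU + W = 41800 J.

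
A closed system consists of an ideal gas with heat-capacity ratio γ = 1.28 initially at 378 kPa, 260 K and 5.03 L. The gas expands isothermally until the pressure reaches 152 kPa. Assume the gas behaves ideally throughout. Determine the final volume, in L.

12.5 L

Isothermal: T stays 260 K; PV = const ⇒ V₂ = 12.5 L, P₂ = 152 kPa.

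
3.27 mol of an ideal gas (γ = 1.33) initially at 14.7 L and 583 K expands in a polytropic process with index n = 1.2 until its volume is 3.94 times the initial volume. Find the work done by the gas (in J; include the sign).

19000 J

P₁ = nRT₁/V₁ = 3.27×8.314×583/14.7 = 1080 kPa.
Polytropic n=1.2: T₂ = T₁(V₁/V₂)^(n−1) = 583×(0.254)^0.20 = 443 K; P₂ = P₁(V₁/V₂)^n = 208 kPa.
W = (P₁V₁−P₂V₂)/(n−1) = (1080×14.7−208×57.9)/0.20 = 19000 J.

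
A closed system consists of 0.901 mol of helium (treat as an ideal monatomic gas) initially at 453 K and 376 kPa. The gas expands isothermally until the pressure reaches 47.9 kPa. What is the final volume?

70.8 L

V₁ = nRT₁/P₁ = 0.901×8.314×453/376 = 9.02 L.
Isothermal: T stays 453 K; PV = const ⇒ V₂ = 70.8 L, P₂ = 47.9 kPa.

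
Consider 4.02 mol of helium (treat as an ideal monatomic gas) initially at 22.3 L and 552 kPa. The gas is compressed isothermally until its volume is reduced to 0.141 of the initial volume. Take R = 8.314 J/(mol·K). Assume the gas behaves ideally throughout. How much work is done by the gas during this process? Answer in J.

-24100 J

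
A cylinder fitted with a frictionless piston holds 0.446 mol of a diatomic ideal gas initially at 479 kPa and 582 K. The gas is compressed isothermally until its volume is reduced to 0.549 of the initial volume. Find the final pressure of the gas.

V₁ = nRT₁/P₁ = 0.446×8.314×582/479 = 4.51 L.
Isothermal: T stays 582 K; PV = const ⇒ V₂ = 2.47 L, P₂ = 872 kPa.

872 kPa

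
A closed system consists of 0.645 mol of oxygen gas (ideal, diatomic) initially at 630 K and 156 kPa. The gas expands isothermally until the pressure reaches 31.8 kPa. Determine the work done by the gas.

V₁ = nRT₁/P₁ = 0.645×8.314×630/156 = 21.7 L.
Isothermal: T stays 630 K; PV = const ⇒ V₂ = 106 L, P₂ = 31.8 kPa.
W = nRT ln(V₂/V₁) = 0.645×8.314×630×ln(4.91) = 5370 J.

5370 J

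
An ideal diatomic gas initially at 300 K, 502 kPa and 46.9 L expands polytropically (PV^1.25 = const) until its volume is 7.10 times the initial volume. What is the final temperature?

Polytropic n=1.25: T₂ = T₁(V₁/V₂)^(n−1) = 300×(0.141)^0.25 = 184 K; P₂ = P₁(V₁/V₂)^n = 43.3 kPa.

184 K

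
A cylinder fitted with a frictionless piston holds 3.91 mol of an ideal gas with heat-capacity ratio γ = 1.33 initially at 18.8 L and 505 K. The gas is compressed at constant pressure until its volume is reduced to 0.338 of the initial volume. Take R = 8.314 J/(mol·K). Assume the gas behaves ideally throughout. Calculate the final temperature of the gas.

P₁ = nRT₁/V₁ = 3.91×8.314×505/18.8 = 873 kPa.
Isobaric: P stays 873 kPa; V/T = const ⇒ T₂ = 171 K, V₂ = 6.35 L.

171 K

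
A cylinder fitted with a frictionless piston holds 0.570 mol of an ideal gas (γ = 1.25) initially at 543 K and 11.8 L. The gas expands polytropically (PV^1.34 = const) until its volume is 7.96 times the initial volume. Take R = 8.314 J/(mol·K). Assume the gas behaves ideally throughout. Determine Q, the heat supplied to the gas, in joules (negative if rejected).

-1380 J

P₁ = nRT₁/V₁ = 0.570×8.314×543/11.8 = 218 kPa.
Polytropic n=1.34: T₂ = T₁(V₁/V₂)^(n−1) = 543×(0.126)^0.34 = 268 K; P₂ = P₁(V₁/V₂)^n = 13.5 kPa.
W = (P₁V₁−P₂V₂)/(n−1) = (218×11.8−13.5×93.9)/0.34 = 3830 J.
ΔU = nCvΔT = 0.570×33.3×(268−543) = -5210 J.
Q = ΔU + W = -1380 J.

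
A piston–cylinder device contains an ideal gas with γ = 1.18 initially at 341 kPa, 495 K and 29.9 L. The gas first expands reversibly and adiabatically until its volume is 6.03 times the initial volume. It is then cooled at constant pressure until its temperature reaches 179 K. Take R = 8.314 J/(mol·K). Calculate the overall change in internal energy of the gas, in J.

-36200 J

n = P₁V₁/(RT₁) = 341×29.9/(8.314×495) = 2.48 mol.
Step 1 — Adiabatic: TV^(γ−1) = const ⇒ T₂ = 495×(0.166)^0.180 = 358 K; PV^γ = const ⇒ P₂ = 40.9 kPa.
ΔU = nCvΔT = 2.48×46.2×(358−495) = -15700 J.
Q = 0 for an adiabatic process, so W = −ΔU = 15700 J.
State after step 1: P = 40.9 kPa, V = 180 L, T = 358 K.
Step 2 — Isobaric: P stays 40.9 kPa; V/T = const ⇒ T₂ = 179 K, V₂ = 90.1 L.
W = PΔV = 40.9×(90.1−180) kPa·L = -3690 J.
ΔU = nCvΔT = 2.48×46.2×(179−358) = -20500 J.
Q = ΔU + W = nCpΔT = -24200 J.
Net over both steps: W = 12000 J, Q = -24200 J, ΔU = -36200 J.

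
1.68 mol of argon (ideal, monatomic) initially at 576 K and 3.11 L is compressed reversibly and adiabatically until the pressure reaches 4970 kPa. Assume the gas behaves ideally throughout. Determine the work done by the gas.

-3600 J

P₁ = nRT₁/V₁ = 1.68×8.314×576/3.11 = 2590 kPa.
Adiabatic: T₂/T₁ = (P₂/P₁)^((γ−1)/γ) ⇒ T₂ = 576×(1.92)^0.400 = 748 K; V₂ = 2.10 L.
ΔU = nCvΔT = 1.68×12.5×(748−576) = 3600 J.
Q = 0 for an adiabatic process, so W = −ΔU = -3600 J.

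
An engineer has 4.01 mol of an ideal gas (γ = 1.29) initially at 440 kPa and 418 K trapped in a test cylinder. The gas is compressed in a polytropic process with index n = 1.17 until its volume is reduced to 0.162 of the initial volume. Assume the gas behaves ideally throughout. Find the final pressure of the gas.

V₁ = nRT₁/P₁ = 4.01×8.314×418/440 = 31.7 L.
Polytropic n=1.17: T₂ = T₁(V₁/V₂)^(n−1) = 418×(6.17)^0.17 = 570 K; P₂ = P₁(V₁/V₂)^n = 3700 kPa.

3700 kPa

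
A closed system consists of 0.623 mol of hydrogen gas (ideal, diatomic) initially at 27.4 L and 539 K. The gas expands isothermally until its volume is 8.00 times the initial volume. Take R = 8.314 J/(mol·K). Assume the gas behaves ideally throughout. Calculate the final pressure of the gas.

12.7 kPa

P₁ = nRT₁/V₁ = 0.623×8.314×539/27.4 = 102 kPa.
Isothermal: T stays 539 K; PV = const ⇒ V₂ = 219 L, P₂ = 12.7 kPa.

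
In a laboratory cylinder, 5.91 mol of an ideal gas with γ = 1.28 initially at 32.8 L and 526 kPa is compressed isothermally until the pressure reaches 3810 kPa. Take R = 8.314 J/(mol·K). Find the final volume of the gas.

4.53 L

T₁ = P₁V₁/(nR) = 526×32.8/(5.91×8.314) = 351 K.
Isothermal: T stays 351 K; PV = const ⇒ V₂ = 4.53 L, P₂ = 3810 kPa.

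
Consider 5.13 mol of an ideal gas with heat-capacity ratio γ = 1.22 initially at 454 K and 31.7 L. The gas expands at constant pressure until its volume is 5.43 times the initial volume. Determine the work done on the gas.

P₁ = nRT₁/V₁ = 5.13×8.314×454/31.7 = 611 kPa.
Isobaric: P stays 611 kPa; V/T = const ⇒ T₂ = 2470 K, V₂ = 172 L.
W = PΔV = 611×(172−31.7) kPa·L = 85800 J.
Work done on the gas = −W_by = -85800 J.

-85800 J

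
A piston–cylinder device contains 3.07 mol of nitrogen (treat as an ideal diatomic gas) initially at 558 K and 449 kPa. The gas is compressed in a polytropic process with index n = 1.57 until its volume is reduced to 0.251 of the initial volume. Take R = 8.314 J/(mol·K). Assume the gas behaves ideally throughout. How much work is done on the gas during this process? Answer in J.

V₁ = nRT₁/P₁ = 3.07×8.314×558/449 = 31.7 L.
Polytropic n=1.57: T₂ = T₁(V₁/V₂)^(n−1) = 558×(3.98)^0.57 = 1230 K; P₂ = P₁(V₁/V₂)^n = 3930 kPa.
W = (P₁V₁−P₂V₂)/(n−1) = (449×31.7−3930×7.96)/0.57 = -30000 J.
Work done on the gas = −W_by = 30000 J.

30000 J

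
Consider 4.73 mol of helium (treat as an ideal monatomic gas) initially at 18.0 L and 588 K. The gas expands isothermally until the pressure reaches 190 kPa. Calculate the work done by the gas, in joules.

44200 J

P₁ = nRT₁/V₁ = 4.73×8.314×588/18.0 = 1280 kPa.
Isothermal: T stays 588 K; PV = const ⇒ V₂ = 122 L, P₂ = 190 kPa.
W = nRT ln(V₂/V₁) = 4.73×8.314×588×ln(6.76) = 44200 J.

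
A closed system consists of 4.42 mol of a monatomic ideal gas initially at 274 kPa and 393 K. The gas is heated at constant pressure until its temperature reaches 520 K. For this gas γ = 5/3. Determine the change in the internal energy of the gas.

V₁ = nRT₁/P₁ = 4.42×8.314×393/274 = 52.7 L.
Isobaric: P stays 274 kPa; V/T = const ⇒ T₂ = 520 K, V₂ = 69.7 L.
For an ideal gas ΔU = nCvΔT with Cv = (3/2)R = 12.5 J/(mol·K).
ΔU = 4.42×12.5×(520−393) = 7000 J.

7000 J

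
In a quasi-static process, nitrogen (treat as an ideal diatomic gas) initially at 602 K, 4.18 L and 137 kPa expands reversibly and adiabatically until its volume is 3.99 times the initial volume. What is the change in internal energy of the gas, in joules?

n = P₁V₁/(RT₁) = 137×4.18/(8.314×602) = 0.114 mol.
Adiabatic: TV^(γ−1) = const ⇒ T₂ = 602×(0.251)^0.400 = 346 K; PV^γ = const ⇒ P₂ = 19.7 kPa.
For an ideal gas ΔU = nCvΔT with Cv = (5/2)R = 20.8 J/(mol·K).
ΔU = 0.114×20.8×(346−602) = -609 J.

-609 J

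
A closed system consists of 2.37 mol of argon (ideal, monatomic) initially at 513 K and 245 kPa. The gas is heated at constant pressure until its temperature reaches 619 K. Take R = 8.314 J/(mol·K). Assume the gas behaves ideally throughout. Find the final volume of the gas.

V₁ = nRT₁/P₁ = 2.37×8.314×513/245 = 41.3 L.
Isobaric: P stays 245 kPa; V/T = const ⇒ T₂ = 619 K, V₂ = 49.8 L.

49.8 L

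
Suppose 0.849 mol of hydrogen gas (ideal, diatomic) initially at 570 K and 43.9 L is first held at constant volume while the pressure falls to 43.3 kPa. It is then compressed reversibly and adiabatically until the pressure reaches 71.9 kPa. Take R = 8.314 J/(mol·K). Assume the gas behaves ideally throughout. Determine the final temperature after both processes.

311 K

P₁ = nRT₁/V₁ = 0.849×8.314×570/43.9 = 91.6 kPa.
Step 1 — Isochoric: V stays 43.9 L; P/T = const ⇒ T₂ = 269 K, P₂ = 43.3 kPa.
W = 0 (no volume change).
ΔU = nCvΔT = 0.849×20.8×(269−570) = -5310 J.
Q = ΔU = -5310 J.
State after step 1: P = 43.3 kPa, V = 43.9 L, T = 269 K.
Step 2 — Adiabatic: T₂/T₁ = (P₂/P₁)^((γ−1)/γ) ⇒ T₂ = 269×(1.66)^0.286 = 311 K; V₂ = 30.6 L.
ΔU = nCvΔT = 0.849×20.8×(311−269) = 741 J.
Q = 0 for an adiabatic process, so W = −ΔU = -741 J.
Net over both steps: W = -741 J, Q = -5310 J, ΔU = -4570 J.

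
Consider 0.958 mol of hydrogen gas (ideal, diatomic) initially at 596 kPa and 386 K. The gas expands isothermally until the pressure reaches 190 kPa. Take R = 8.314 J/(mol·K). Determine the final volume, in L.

16.2 L

V₁ = nRT₁/P₁ = 0.958×8.314×386/596 = 5.16 L.
Isothermal: T stays 386 K; PV = const ⇒ V₂ = 16.2 L, P₂ = 190 kPa.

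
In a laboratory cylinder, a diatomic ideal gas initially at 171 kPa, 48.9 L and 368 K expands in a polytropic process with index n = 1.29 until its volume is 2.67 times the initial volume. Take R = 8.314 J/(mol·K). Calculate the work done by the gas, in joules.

n = P₁V₁/(RT₁) = 171×48.9/(8.314×368) = 2.73 mol.
Polytropic n=1.29: T₂ = T₁(V₁/V₂)^(n−1) = 368×(0.375)^0.29 = 277 K; P₂ = P₁(V₁/V₂)^n = 48.2 kPa.
W = (P₁V₁−P₂V₂)/(n−1) = (171×48.9−48.2×131)/0.29 = 7150 J.

7150 J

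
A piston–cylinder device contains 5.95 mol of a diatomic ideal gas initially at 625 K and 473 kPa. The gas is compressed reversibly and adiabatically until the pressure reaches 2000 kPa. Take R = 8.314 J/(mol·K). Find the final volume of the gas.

V₁ = nRT₁/P₁ = 5.95×8.314×625/473 = 65.4 L.
Adiabatic: T₂/T₁ = (P₂/P₁)^((γ−1)/γ) ⇒ T₂ = 625×(4.23)^0.286 = 944 K; V₂ = 23.3 L.

23.3 L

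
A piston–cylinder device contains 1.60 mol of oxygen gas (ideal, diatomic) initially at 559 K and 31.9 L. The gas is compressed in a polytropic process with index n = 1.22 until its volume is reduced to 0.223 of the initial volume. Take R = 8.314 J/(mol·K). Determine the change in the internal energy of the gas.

7270 J

P₁ = nRT₁/V₁ = 1.60×8.314×559/31.9 = 233 kPa.
Polytropic n=1.22: T₂ = T₁(V₁/V₂)^(n−1) = 559×(4.48)^0.22 = 778 K; P₂ = P₁(V₁/V₂)^n = 1450 kPa.
For an ideal gas ΔU = nCvΔT with Cv = (5/2)R = 20.8 J/(mol·K).
ΔU = 1.60×20.8×(778−559) = 7270 J.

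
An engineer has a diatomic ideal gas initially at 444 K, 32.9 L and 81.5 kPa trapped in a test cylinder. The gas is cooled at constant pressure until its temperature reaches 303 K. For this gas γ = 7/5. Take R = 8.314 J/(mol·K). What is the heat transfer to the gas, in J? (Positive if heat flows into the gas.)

-2980 J

n = P₁V₁/(RT₁) = 81.5×32.9/(8.314×444) = 0.726 mol.
Isobaric: P stays 81.5 kPa; V/T = const ⇒ T₂ = 303 K, V₂ = 22.5 L.
W = PΔV = 81.5×(22.5−32.9) kPa·L = -852 J.
ΔU = nCvΔT = 0.726×20.8×(303−444) = -2130 J.
Q = ΔU + W = nCpΔT = -2980 J.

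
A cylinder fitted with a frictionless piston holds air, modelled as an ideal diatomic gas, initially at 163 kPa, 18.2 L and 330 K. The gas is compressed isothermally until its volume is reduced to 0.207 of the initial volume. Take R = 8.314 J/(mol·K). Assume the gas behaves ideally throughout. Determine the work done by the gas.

n = P₁V₁/(RT₁) = 163×18.2/(8.314×330) = 1.08 mol.
Isothermal: T stays 330 K; PV = const ⇒ V₂ = 3.77 L, P₂ = 787 kPa.
W = nRT ln(V₂/V₁) = 1.08×8.314×330×ln(0.207) = -4670 J.

-4670 J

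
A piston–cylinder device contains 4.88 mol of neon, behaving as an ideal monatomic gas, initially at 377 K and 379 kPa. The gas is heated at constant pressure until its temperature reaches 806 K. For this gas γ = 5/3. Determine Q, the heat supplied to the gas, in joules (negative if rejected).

V₁ = nRT₁/P₁ = 4.88×8.314×377/379 = 40.4 L.
Isobaric: P stays 379 kPa; V/T = const ⇒ T₂ = 806 K, V₂ = 86.3 L.
W = PΔV = 379×(86.3−40.4) kPa·L = 17400 J.
ΔU = nCvΔT = 4.88×12.5×(806−377) = 26100 J.
Q = ΔU + W = nCpΔT = 43500 J.

43500 J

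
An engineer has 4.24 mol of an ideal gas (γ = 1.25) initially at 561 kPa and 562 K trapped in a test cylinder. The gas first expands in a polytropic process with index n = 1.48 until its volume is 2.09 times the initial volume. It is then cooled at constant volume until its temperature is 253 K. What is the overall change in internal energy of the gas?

-43600 J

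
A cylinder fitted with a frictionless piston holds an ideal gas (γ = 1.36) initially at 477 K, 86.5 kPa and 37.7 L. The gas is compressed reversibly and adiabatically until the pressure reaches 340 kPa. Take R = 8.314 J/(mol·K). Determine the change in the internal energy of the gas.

n = P₁V₁/(RT₁) = 86.5×37.7/(8.314×477) = 0.822 mol.
Adiabatic: T₂/T₁ = (P₂/P₁)^((γ−1)/γ) ⇒ T₂ = 477×(3.93)^0.265 = 685 K; V₂ = 13.8 L.
For an ideal gas ΔU = nCvΔT with Cv = R/(γ−1) = 23.1 J/(mol·K).
ΔU = 0.822×23.1×(685−477) = 3960 J.

3960 J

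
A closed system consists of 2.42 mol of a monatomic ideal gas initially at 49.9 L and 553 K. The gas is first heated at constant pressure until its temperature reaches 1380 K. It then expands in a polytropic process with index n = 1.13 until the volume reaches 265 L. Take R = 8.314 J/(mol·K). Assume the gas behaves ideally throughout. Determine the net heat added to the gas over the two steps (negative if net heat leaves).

57700 J

P₁ = nRT₁/V₁ = 2.42×8.314×553/49.9 = 223 kPa.
Step 1 — Isobaric: P stays 223 kPa; V/T = const ⇒ T₂ = 1380 K, V₂ = 125 L.
W = PΔV = 223×(125−49.9) kPa·L = 16600 J.
ΔU = nCvΔT = 2.42×12.5×(1380−553) = 25000 J.
Q = ΔU + W = nCpΔT = 41600 J.
State after step 1: P = 223 kPa, V = 125 L, T = 1380 K.
Step 2 — Polytropic n=1.13: T₂ = T₁(V₁/V₂)^(n−1) = 1380×(0.470)^0.13 = 1250 K; P₂ = P₁(V₁/V₂)^n = 95.0 kPa.
W = (P₁V₁−P₂V₂)/(n−1) = (223×125−95.0×265)/0.13 = 20000 J.
ΔU = nCvΔT = 2.42×12.5×(1250−1380) = -3890 J.
Q = ΔU + W = 16100 J.
Net over both steps: W = 36600 J, Q = 57700 J, ΔU = 21100 J.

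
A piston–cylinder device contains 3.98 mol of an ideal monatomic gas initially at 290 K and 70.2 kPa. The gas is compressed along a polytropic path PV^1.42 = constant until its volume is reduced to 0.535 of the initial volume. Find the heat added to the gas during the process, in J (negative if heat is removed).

-2540 J

V₁ = nRT₁/P₁ = 3.98×8.314×290/70.2 = 137 L.
Polytropic n=1.42: T₂ = T₁(V₁/V₂)^(n−1) = 290×(1.87)^0.42 = 377 K; P₂ = P₁(V₁/V₂)^n = 171 kPa.
W = (P₁V₁−P₂V₂)/(n−1) = (70.2×137−171×73.1)/0.42 = -6860 J.
ΔU = nCvΔT = 3.98×12.5×(377−290) = 4320 J.
Q = ΔU + W = -2540 J.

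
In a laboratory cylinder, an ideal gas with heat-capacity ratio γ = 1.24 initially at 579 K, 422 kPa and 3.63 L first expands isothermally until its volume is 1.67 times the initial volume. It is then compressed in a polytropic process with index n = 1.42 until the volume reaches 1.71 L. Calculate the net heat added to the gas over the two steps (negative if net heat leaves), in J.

2700 J

n = P₁V₁/(RT₁) = 422×3.63/(8.314×579) = 0.318 mol.
Step 1 — Isothermal: T stays 579 K; PV = const ⇒ V₂ = 6.06 L, P₂ = 253 kPa.
ΔU = 0 (ideal gas, T constant).
W = nRT ln(V₂/V₁) = 0.318×8.314×579×ln(1.67) = 786 J.
Q = ΔU + W = 786 J.
State after step 1: P = 253 kPa, V = 6.06 L, T = 579 K.
Step 2 — Polytropic n=1.42: T₂ = T₁(V₁/V₂)^(n−1) = 579×(3.55)^0.42 = 985 K; P₂ = P₁(V₁/V₂)^n = 1520 kPa.
W = (P₁V₁−P₂V₂)/(n−1) = (253×6.06−1520×1.71)/0.42 = -2560 J.
ΔU = nCvΔT = 0.318×34.6×(985−579) = 4480 J.
Q = ΔU + W = 1920 J.
Net over both steps: W = -1770 J, Q = 2700 J, ΔU = 4480 J.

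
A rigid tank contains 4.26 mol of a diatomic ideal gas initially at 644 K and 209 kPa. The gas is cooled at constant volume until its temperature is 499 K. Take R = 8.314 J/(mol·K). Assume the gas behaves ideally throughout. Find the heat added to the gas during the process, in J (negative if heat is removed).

V₁ = nRT₁/P₁ = 4.26×8.314×644/209 = 109 L.
Isochoric: V stays 109 L; P/T = const ⇒ T₂ = 499 K, P₂ = 162 kPa.
W = 0 (no volume change).
ΔU = nCvΔT = 4.26×20.8×(499−644) = -12800 J.
Q = ΔU = -12800 J.

-12800 J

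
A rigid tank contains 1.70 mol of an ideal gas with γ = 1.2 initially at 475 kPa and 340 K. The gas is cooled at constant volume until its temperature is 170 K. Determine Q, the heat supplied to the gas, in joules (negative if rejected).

-12000 J

V₁ = nRT₁/P₁ = 1.70×8.314×340/475 = 10.1 L.
Isochoric: V stays 10.1 L; P/T = const ⇒ T₂ = 170 K, P₂ = 238 kPa.
W = 0 (no volume change).
ΔU = nCvΔT = 1.70×41.6×(170−340) = -12000 J.
Q = ΔU = -12000 J.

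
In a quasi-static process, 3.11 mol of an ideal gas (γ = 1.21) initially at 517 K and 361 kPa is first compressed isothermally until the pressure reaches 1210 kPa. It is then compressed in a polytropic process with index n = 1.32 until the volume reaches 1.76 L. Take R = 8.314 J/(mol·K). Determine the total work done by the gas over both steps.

-49600 J

V₁ = nRT₁/P₁ = 3.11×8.314×517/361 = 37.0 L.
Step 1 — Isothermal: T stays 517 K; PV = const ⇒ V₂ = 11.0 L, P₂ = 1210 kPa.
ΔU = 0 (ideal gas, T constant).
W = nRT ln(V₂/V₁) = 3.11×8.314×517×ln(0.298) = -16200 J.
Q = ΔU + W = -16200 J.
State after step 1: P = 1210 kPa, V = 11.0 L, T = 517 K.
Step 2 — Polytropic n=1.32: T₂ = T₁(V₁/V₂)^(n−1) = 517×(6.28)^0.32 = 931 K; P₂ = P₁(V₁/V₂)^n = 13700 kPa.
W = (P₁V₁−P₂V₂)/(n−1) = (1210×11.0−13700×1.76)/0.32 = -33400 J.
ΔU = nCvΔT = 3.11×39.6×(931−517) = 50900 J.
Q = ΔU + W = 17500 J.
Net over both steps: W = -49600 J, Q = 1340 J, ΔU = 50900 J.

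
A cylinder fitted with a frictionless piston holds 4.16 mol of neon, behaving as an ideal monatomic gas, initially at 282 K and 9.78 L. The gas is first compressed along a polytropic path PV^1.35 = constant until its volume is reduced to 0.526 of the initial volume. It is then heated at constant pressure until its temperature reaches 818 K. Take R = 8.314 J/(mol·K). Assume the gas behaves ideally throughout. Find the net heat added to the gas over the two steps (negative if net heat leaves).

36900 J

P₁ = nRT₁/V₁ = 4.16×8.314×282/9.78 = 997 kPa.
Step 1 — Polytropic n=1.35: T₂ = T₁(V₁/V₂)^(n−1) = 282×(1.90)^0.35 = 353 K; P₂ = P₁(V₁/V₂)^n = 2370 kPa.
W = (P₁V₁−P₂V₂)/(n−1) = (997×9.78−2370×5.14)/0.35 = -7030 J.
ΔU = nCvΔT = 4.16×12.5×(353−282) = 3690 J.
Q = ΔU + W = -3340 J.
State after step 1: P = 2370 kPa, V = 5.14 L, T = 353 K.
Step 2 — Isobaric: P stays 2370 kPa; V/T = const ⇒ T₂ = 818 K, V₂ = 11.9 L.
W = PΔV = 2370×(11.9−5.14) kPa·L = 16100 J.
ΔU = nCvΔT = 4.16×12.5×(818−353) = 24100 J.
Q = ΔU + W = nCpΔT = 40200 J.
Net over both steps: W = 9050 J, Q = 36900 J, ΔU = 27800 J.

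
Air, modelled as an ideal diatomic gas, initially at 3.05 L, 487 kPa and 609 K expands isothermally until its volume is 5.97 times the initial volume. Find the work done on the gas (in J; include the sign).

n = P₁V₁/(RT₁) = 487×3.05/(8.314×609) = 0.293 mol.
Isothermal: T stays 609 K; PV = const ⇒ V₂ = 18.2 L, P₂ = 81.6 kPa.
W = nRT ln(V₂/V₁) = 0.293×8.314×609×ln(5.97) = 2650 J.
Work done on the gas = −W_by = -2650 J.

-2650 J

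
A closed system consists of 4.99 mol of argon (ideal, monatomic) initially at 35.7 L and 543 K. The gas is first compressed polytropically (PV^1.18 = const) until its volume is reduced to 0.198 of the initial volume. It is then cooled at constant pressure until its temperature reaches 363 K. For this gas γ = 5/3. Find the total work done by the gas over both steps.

-57400 J

P₁ = nRT₁/V₁ = 4.99×8.314×543/35.7 = 631 kPa.
Step 1 — Polytropic n=1.18: T₂ = T₁(V₁/V₂)^(n−1) = 543×(5.05)^0.18 = 727 K; P₂ = P₁(V₁/V₂)^n = 4270 kPa.
W = (P₁V₁−P₂V₂)/(n−1) = (631×35.7−4270×7.07)/0.18 = -42400 J.
ΔU = nCvΔT = 4.99×12.5×(727−543) = 11400 J.
Q = ΔU + W = -30900 J.
State after step 1: P = 4270 kPa, V = 7.07 L, T = 727 K.
Step 2 — Isobaric: P stays 4270 kPa; V/T = const ⇒ T₂ = 363 K, V₂ = 3.53 L.
W = PΔV = 4270×(3.53−7.07) kPa·L = -15100 J.
ΔU = nCvΔT = 4.99×12.5×(363−727) = -22600 J.
Q = ΔU + W = nCpΔT = -37700 J.
Net over both steps: W = -57400 J, Q = -68700 J, ΔU = -11200 J.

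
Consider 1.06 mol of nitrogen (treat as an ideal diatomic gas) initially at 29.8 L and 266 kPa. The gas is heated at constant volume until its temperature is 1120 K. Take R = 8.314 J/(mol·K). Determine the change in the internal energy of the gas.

T₁ = P₁V₁/(nR) = 266×29.8/(1.06×8.314) = 899 K.
Isochoric: V stays 29.8 L; P/T = const ⇒ T₂ = 1120 K, P₂ = 331 kPa.
For an ideal gas ΔU = nCvΔT with Cv = (5/2)R = 20.8 J/(mol·K).
ΔU = 1.06×20.8×(1120−899) = 4860 J.

4860 J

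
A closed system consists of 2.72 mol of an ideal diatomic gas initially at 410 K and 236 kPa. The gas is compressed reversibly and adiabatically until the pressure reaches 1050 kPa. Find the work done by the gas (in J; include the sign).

-12300 J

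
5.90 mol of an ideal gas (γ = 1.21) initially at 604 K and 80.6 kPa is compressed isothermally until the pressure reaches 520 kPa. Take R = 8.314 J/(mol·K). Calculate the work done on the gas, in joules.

55200 J

V₁ = nRT₁/P₁ = 5.90×8.314×604/80.6 = 368 L.
Isothermal: T stays 604 K; PV = const ⇒ V₂ = 57.0 L, P₂ = 520 kPa.
W = nRT ln(V₂/V₁) = 5.90×8.314×604×ln(0.155) = -55200 J.
Work done on the gas = −W_by = 55200 J.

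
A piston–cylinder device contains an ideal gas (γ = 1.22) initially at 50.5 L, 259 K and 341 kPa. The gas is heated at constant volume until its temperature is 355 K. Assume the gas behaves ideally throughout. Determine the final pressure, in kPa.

467 kPa

Isochoric: V stays 50.5 L; P/T = const ⇒ T₂ = 355 K, P₂ = 467 kPa.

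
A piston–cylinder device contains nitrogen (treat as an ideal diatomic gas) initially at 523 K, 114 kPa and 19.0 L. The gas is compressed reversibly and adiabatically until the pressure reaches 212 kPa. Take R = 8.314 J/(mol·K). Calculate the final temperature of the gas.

Adiabatic: T₂/T₁ = (P₂/P₁)^((γ−1)/γ) ⇒ T₂ = 523×(1.86)^0.286 = 624 K; V₂ = 12.2 L.

624 K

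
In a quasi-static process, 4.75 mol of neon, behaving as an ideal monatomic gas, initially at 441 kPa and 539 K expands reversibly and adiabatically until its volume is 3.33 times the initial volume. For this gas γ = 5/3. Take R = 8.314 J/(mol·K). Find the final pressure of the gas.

59.4 kPa

V₁ = nRT₁/P₁ = 4.75×8.314×539/441 = 48.3 L.
Adiabatic: TV^(γ−1) = const ⇒ T₂ = 539×(0.300)^0.667 = 242 K; PV^γ = const ⇒ P₂ = 59.4 kPa.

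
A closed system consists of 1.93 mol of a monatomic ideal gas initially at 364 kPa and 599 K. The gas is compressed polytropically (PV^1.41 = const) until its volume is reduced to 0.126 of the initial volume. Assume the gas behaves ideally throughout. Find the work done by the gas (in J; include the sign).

-31400 J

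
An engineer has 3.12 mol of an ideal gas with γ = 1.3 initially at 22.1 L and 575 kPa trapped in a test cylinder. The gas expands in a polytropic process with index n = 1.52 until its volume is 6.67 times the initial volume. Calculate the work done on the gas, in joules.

-15300 J

T₁ = P₁V₁/(nR) = 575×22.1/(3.12×8.314) = 490 K.
Polytropic n=1.52: T₂ = T₁(V₁/V₂)^(n−1) = 490×(0.150)^0.52 = 183 K; P₂ = P₁(V₁/V₂)^n = 32.1 kPa.
W = (P₁V₁−P₂V₂)/(n−1) = (575×22.1−32.1×147)/0.52 = 15300 J.
Work done on the gas = −W_by = -15300 J.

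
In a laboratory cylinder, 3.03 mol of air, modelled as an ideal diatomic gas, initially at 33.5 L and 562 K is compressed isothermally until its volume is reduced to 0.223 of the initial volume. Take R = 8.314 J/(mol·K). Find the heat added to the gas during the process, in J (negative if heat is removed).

-21200 J

P₁ = nRT₁/V₁ = 3.03×8.314×562/33.5 = 423 kPa.
Isothermal: T stays 562 K; PV = const ⇒ V₂ = 7.47 L, P₂ = 1900 kPa.
ΔU = 0 (ideal gas, T constant).
W = nRT ln(V₂/V₁) = 3.03×8.314×562×ln(0.223) = -21200 J.
Q = ΔU + W = -21200 J.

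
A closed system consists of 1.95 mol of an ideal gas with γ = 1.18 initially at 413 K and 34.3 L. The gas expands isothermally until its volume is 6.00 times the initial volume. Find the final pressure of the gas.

P₁ = nRT₁/V₁ = 1.95×8.314×413/34.3 = 195 kPa.
Isothermal: T stays 413 K; PV = const ⇒ V₂ = 206 L, P₂ = 32.5 kPa.

32.5 kPa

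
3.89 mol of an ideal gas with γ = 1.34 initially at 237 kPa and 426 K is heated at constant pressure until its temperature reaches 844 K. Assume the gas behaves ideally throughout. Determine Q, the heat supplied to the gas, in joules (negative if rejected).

53300 J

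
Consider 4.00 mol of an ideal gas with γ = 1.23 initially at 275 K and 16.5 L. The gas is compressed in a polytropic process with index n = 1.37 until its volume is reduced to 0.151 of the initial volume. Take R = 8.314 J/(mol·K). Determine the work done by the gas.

-25000 J

P₁ = nRT₁/V₁ = 4.00×8.314×275/16.5 = 554 kPa.
Polytropic n=1.37: T₂ = T₁(V₁/V₂)^(n−1) = 275×(6.62)^0.37 = 553 K; P₂ = P₁(V₁/V₂)^n = 7390 kPa.
W = (P₁V₁−P₂V₂)/(n−1) = (554×16.5−7390×2.49)/0.37 = -25000 J.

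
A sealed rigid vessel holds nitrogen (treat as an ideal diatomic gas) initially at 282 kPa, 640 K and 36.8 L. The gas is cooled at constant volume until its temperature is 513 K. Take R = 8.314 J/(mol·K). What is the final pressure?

Isochoric: V stays 36.8 L; P/T = const ⇒ T₂ = 513 K, P₂ = 226 kPa.

226 kPa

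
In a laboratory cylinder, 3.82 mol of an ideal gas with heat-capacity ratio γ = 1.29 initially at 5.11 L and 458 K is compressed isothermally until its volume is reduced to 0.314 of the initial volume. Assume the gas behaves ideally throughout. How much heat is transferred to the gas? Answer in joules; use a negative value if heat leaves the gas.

P₁ = nRT₁/V₁ = 3.82×8.314×458/5.11 = 2850 kPa.
Isothermal: T stays 458 K; PV = const ⇒ V₂ = 1.60 L, P₂ = 9070 kPa.
ΔU = 0 (ideal gas, T constant).
W = nRT ln(V₂/V₁) = 3.82×8.314×458×ln(0.314) = -16800 J.
Q = ΔU + W = -16800 J.

-16800 J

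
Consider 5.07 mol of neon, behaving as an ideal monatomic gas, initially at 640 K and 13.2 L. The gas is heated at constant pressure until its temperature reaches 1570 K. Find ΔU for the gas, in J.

P₁ = nRT₁/V₁ = 5.07×8.314×640/13.2 = 2040 kPa.
Isobaric: P stays 2040 kPa; V/T = const ⇒ T₂ = 1570 K, V₂ = 32.4 L.
For an ideal gas ΔU = nCvΔT with Cv = (3/2)R = 12.5 J/(mol·K).
ΔU = 5.07×12.5×(1570−640) = 58800 J.

58800 J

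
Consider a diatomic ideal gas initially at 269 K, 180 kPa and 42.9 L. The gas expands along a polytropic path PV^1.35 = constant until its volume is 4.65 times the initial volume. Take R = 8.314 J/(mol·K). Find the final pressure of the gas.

22.6 kPa

Polytropic n=1.35: T₂ = T₁(V₁/V₂)^(n−1) = 269×(0.215)^0.35 = 157 K; P₂ = P₁(V₁/V₂)^n = 22.6 kPa.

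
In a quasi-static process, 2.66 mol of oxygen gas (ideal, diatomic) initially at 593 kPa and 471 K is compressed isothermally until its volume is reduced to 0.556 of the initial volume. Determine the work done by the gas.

V₁ = nRT₁/P₁ = 2.66×8.314×471/593 = 17.6 L.
Isothermal: T stays 471 K; PV = const ⇒ V₂ = 9.77 L, P₂ = 1070 kPa.
W = nRT ln(V₂/V₁) = 2.66×8.314×471×ln(0.556) = -6110 J.

-6110 J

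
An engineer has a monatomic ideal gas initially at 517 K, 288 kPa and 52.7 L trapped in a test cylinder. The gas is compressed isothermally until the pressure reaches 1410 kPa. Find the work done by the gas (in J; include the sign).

n = P₁V₁/(RT₁) = 288×52.7/(8.314×517) = 3.53 mol.
Isothermal: T stays 517 K; PV = const ⇒ V₂ = 10.8 L, P₂ = 1410 kPa.
W = nRT ln(V₂/V₁) = 3.53×8.314×517×ln(0.204) = -24100 J.

-24100 J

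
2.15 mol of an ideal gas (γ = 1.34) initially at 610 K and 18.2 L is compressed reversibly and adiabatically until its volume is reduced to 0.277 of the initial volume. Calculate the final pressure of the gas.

P₁ = nRT₁/V₁ = 2.15×8.314×610/18.2 = 599 kPa.
Adiabatic: TV^(γ−1) = const ⇒ T₂ = 610×(3.61)^0.340 = 944 K; PV^γ = const ⇒ P₂ = 3350 kPa.

3350 kPa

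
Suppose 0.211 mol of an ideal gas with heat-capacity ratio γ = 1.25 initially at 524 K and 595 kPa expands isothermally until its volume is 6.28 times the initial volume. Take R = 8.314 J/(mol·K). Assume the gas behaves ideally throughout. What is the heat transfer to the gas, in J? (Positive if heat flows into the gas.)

1690 J

V₁ = nRT₁/P₁ = 0.211×8.314×524/595 = 1.54 L.
Isothermal: T stays 524 K; PV = const ⇒ V₂ = 9.70 L, P₂ = 94.7 kPa.
ΔU = 0 (ideal gas, T constant).
W = nRT ln(V₂/V₁) = 0.211×8.314×524×ln(6.28) = 1690 J.
Q = ΔU + W = 1690 J.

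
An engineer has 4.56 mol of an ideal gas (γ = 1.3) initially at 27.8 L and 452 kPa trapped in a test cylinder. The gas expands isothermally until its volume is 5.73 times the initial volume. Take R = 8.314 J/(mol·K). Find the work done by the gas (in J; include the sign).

T₁ = P₁V₁/(nR) = 452×27.8/(4.56×8.314) = 331 K.
Isothermal: T stays 331 K; PV = const ⇒ V₂ = 159 L, P₂ = 78.9 kPa.
W = nRT ln(V₂/V₁) = 4.56×8.314×331×ln(5.73) = 21900 J.

21900 J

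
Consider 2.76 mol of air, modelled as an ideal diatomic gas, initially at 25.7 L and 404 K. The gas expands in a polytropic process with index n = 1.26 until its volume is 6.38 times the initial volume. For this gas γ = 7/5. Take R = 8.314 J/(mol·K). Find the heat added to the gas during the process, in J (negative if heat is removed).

4770 J

P₁ = nRT₁/V₁ = 2.76×8.314×404/25.7 = 361 kPa.
Polytropic n=1.26: T₂ = T₁(V₁/V₂)^(n−1) = 404×(0.157)^0.26 = 250 K; P₂ = P₁(V₁/V₂)^n = 34.9 kPa.
W = (P₁V₁−P₂V₂)/(n−1) = (361×25.7−34.9×164)/0.26 = 13600 J.
ΔU = nCvΔT = 2.76×20.8×(250−404) = -8860 J.
Q = ΔU + W = 4770 J.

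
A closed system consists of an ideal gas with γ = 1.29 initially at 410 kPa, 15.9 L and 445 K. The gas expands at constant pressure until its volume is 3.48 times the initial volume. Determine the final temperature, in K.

1550 K

Isobaric: P stays 410 kPa; V/T = const ⇒ T₂ = 1550 K, V₂ = 55.3 L.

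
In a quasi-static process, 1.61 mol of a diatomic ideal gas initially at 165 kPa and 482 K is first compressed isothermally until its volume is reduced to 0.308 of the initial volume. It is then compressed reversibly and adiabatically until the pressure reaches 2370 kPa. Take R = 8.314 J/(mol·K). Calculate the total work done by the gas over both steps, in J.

V₁ = nRT₁/P₁ = 1.61×8.314×482/165 = 39.1 L.
Step 1 — Isothermal: T stays 482 K; PV = const ⇒ V₂ = 12.0 L, P₂ = 536 kPa.
ΔU = 0 (ideal gas, T constant).
W = nRT ln(V₂/V₁) = 1.61×8.314×482×ln(0.308) = -7600 J.
Q = ΔU + W = -7600 J.
State after step 1: P = 536 kPa, V = 12.0 L, T = 482 K.
Step 2 — Adiabatic: T₂/T₁ = (P₂/P₁)^((γ−1)/γ) ⇒ T₂ = 482×(4.42)^0.286 = 737 K; V₂ = 4.16 L.
ΔU = nCvΔT = 1.61×20.8×(737−482) = 8540 J.
Q = 0 for an adiabatic process, so W = −ΔU = -8540 J.
Net over both steps: W = -16100 J, Q = -7600 J, ΔU = 8540 J.

-16100 J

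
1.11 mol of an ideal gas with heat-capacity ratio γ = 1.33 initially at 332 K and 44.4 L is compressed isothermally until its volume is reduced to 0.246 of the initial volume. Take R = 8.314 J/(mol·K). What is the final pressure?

281 kPa

P₁ = nRT₁/V₁ = 1.11×8.314×332/44.4 = 69.0 kPa.
Isothermal: T stays 332 K; PV = const ⇒ V₂ = 10.9 L, P₂ = 281 kPa.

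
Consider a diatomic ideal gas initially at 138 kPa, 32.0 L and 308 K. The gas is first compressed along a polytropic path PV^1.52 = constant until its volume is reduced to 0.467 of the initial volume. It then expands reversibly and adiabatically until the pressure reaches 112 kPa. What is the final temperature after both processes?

310 K

n = P₁V₁/(RT₁) = 138×32.0/(8.314×308) = 1.72 mol.
Step 1 — Polytropic n=1.52: T₂ = T₁(V₁/V₂)^(n−1) = 308×(2.14)^0.52 = 458 K; P₂ = P₁(V₁/V₂)^n = 439 kPa.
W = (P₁V₁−P₂V₂)/(n−1) = (138×32.0−439×14.9)/0.52 = -4130 J.
ΔU = nCvΔT = 1.72×20.8×(458−308) = 5360 J.
Q = ΔU + W = 1240 J.
State after step 1: P = 439 kPa, V = 14.9 L, T = 458 K.
Step 2 — Adiabatic: T₂/T₁ = (P₂/P₁)^((γ−1)/γ) ⇒ T₂ = 458×(0.255)^0.286 = 310 K; V₂ = 39.7 L.
ΔU = nCvΔT = 1.72×20.8×(310−458) = -5300 J.
Q = 0 for an adiabatic process, so W = −ΔU = 5300 J.
Net over both steps: W = 1180 J, Q = 1240 J, ΔU = 62.2 J.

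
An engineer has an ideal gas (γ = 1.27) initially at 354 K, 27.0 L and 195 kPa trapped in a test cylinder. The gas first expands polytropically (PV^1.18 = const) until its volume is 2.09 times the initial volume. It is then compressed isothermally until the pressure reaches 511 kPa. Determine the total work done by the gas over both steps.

-4820 J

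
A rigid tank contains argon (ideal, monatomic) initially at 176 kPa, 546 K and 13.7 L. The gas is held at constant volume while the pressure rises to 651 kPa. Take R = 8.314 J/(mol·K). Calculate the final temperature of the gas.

Isochoric: V stays 13.7 L; P/T = const ⇒ T₂ = 2020 K, P₂ = 651 kPa.

2020 K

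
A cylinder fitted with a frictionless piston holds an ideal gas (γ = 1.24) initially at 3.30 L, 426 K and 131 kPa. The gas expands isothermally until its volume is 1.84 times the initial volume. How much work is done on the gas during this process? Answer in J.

-264 J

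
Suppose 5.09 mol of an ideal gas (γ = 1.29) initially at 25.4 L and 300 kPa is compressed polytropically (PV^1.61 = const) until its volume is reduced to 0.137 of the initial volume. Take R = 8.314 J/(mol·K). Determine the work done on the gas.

T₁ = P₁V₁/(nR) = 300×25.4/(5.09×8.314) = 180 K.
Polytropic n=1.61: T₂ = T₁(V₁/V₂)^(n−1) = 180×(7.30)^0.61 = 605 K; P₂ = P₁(V₁/V₂)^n = 7360 kPa.
W = (P₁V₁−P₂V₂)/(n−1) = (300×25.4−7360×3.48)/0.61 = -29500 J.
Work done on the gas = −W_by = 29500 J.

29500 J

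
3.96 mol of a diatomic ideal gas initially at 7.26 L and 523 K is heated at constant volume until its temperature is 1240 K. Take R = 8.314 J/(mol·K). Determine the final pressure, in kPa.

5620 kPa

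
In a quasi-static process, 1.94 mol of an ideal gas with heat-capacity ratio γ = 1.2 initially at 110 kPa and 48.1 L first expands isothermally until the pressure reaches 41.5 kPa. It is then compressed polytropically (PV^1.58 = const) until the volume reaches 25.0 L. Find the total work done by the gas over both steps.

-9190 J

T₁ = P₁V₁/(nR) = 110×48.1/(1.94×8.314) = 328 K.
Step 1 — Isothermal: T stays 328 K; PV = const ⇒ V₂ = 127 L, P₂ = 41.5 kPa.
ΔU = 0 (ideal gas, T constant).
W = nRT ln(V₂/V₁) = 1.94×8.314×328×ln(2.65) = 5160 J.
Q = ΔU + W = 5160 J.
State after step 1: P = 41.5 kPa, V = 127 L, T = 328 K.
Step 2 — Polytropic n=1.58: T₂ = T₁(V₁/V₂)^(n−1) = 328×(5.10)^0.58 = 844 K; P₂ = P₁(V₁/V₂)^n = 544 kPa.
W = (P₁V₁−P₂V₂)/(n−1) = (41.5×127−544×25.0)/0.58 = -14300 J.
ΔU = nCvΔT = 1.94×41.6×(844−328) = 41600 J.
Q = ΔU + W = 27300 J.
Net over both steps: W = -9190 J, Q = 32400 J, ΔU = 41600 J.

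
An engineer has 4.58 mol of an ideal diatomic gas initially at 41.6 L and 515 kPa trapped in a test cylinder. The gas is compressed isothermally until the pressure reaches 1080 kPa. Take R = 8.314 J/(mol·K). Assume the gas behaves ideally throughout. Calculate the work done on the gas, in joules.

T₁ = P₁V₁/(nR) = 515×41.6/(4.58×8.314) = 563 K.
Isothermal: T stays 563 K; PV = const ⇒ V₂ = 19.8 L, P₂ = 1080 kPa.
W = nRT ln(V₂/V₁) = 4.58×8.314×563×ln(0.477) = -15900 J.
Work done on the gas = −W_by = 15900 J.

15900 J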